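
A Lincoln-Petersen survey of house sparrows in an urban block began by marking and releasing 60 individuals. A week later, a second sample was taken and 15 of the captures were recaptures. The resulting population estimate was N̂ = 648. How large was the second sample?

From N = M·C/R: C = N·R / M = 648·15 / 60 = 9720 / 60 = 162.

C = 162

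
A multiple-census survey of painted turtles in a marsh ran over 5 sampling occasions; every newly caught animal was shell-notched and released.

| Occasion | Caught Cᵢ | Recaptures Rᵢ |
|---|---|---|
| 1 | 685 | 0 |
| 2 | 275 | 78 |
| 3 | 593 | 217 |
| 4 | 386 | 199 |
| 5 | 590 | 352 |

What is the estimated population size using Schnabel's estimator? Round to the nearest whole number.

N ≈ 2423

Marked at large before each occasion: Mᵢ = Σⱼ<ᵢ (Cⱼ − Rⱼ) → M1=0, M2=685, M3=882, M4=1258, M5=1445
Σ MᵢCᵢ = 0·685 + 685·275 + 882·593 + 1258·386 + 1445·590 = 0 + 188375 + 523026 + 485588 + 852550 = 2049539
Σ Rᵢ = 0 + 78 + 217 + 199 + 352 = 846
N̂ = 2049539 / 846 ≈ 2422.6 → 2423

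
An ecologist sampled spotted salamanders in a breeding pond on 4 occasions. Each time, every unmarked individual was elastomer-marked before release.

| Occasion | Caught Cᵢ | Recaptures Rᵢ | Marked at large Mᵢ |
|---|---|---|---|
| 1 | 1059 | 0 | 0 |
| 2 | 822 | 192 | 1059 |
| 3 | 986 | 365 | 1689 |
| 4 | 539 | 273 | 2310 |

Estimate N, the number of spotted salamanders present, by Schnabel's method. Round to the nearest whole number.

Σ MᵢCᵢ = 0·1059 + 1059·822 + 1689·986 + 2310·539 = 0 + 870498 + 1665354 + 1245090 = 3780942
Σ Rᵢ = 0 + 192 + 365 + 273 = 830
N̂ = 3780942 / 830 ≈ 4555.4 → 4555

N ≈ 4555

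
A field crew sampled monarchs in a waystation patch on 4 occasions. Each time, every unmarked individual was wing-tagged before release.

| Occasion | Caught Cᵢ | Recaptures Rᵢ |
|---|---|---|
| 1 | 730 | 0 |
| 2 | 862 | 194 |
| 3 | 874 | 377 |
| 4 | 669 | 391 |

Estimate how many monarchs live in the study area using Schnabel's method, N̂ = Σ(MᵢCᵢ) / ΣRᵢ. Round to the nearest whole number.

Marked at large before each occasion: Mᵢ = Σⱼ<ᵢ (Cⱼ − Rⱼ) → M1=0, M2=730, M3=1398, M4=1895
Σ MᵢCᵢ = 0·730 + 730·862 + 1398·874 + 1895·669 = 0 + 629260 + 1221852 + 1267755 = 3118867
Σ Rᵢ = 0 + 194 + 377 + 391 = 962
N̂ = 3118867 / 962 ≈ 3242.1 → 3242

N ≈ 3242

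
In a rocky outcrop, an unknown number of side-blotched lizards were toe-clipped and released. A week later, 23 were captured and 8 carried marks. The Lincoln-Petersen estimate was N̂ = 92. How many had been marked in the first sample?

From N = M·C/R: M = N·R / C = 92·8 / 23 = 736 / 23 = 32.

M = 32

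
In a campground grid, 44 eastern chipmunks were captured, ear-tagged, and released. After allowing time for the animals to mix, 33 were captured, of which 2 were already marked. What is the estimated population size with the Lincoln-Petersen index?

N = (44 × 33) / 2 = 1452 / 2 = 726

N = 726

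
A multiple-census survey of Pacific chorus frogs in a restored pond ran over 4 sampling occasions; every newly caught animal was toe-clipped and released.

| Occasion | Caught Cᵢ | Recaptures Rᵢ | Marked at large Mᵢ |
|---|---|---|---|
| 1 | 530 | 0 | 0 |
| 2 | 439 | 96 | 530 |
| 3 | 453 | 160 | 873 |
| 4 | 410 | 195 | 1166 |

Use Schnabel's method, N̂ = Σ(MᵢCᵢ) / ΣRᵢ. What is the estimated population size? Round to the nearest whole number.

N ≈ 2453

Σ MᵢCᵢ = 0·530 + 530·439 + 873·453 + 1166·410 = 0 + 232670 + 395469 + 478060 = 1106199
Σ Rᵢ = 0 + 96 + 160 + 195 = 451
N̂ = 1106199 / 451 ≈ 2452.8 → 2453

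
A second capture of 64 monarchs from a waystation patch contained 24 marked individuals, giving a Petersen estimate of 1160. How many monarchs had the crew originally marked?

From N = M·C/R: M = N·R / C = 1160·24 / 64 = 27840 / 64 = 435.

M = 435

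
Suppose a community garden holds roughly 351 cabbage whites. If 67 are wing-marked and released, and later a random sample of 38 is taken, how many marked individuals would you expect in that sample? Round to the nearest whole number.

Expected recaptures E[R] = M·C / N.
E[R] = 67 × 38 / 351 = 2546 / 351 ≈ 7.3 → 7

expected recaptures ≈ 7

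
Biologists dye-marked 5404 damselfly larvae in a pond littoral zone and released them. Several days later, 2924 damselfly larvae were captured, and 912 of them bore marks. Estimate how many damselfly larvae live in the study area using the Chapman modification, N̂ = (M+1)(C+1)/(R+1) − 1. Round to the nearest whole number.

N ≈ 17,315

N̂ = (5404+1)(2924+1)/(912+1) − 1 = 5405·2925/913 − 1
= 15809625/913 − 1 ≈ 17316.1 − 1 ≈ 17315.1 → 17315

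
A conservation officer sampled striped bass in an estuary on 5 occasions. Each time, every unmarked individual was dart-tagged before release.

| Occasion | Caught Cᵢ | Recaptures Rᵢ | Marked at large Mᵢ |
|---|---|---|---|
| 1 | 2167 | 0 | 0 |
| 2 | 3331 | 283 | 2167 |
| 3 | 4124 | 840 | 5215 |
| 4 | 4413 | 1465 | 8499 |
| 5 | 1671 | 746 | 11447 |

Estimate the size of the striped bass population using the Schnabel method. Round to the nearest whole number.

N ≈ 25,603

Σ MᵢCᵢ = 0·2167 + 2167·3331 + 5215·4124 + 8499·4413 + 11447·1671 = 0 + 7218277 + 21506660 + 37506087 + 19127937 = 85358961
Σ Rᵢ = 0 + 283 + 840 + 1465 + 746 = 3334
N̂ = 85358961 / 3334 ≈ 25602.6 → 25603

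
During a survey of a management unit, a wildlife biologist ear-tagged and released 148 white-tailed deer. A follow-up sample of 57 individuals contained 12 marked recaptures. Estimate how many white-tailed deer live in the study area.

N = 703

Lincoln-Petersen assumes M/N = R/C, so N = M·C / R.
N = (148 × 57) / 12 = 8436 / 12 = 703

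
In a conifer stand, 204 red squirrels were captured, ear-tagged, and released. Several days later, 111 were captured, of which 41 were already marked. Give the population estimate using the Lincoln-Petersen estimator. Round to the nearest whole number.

N ≈ 552

The marked fraction in the recapture sample should equal the marked fraction in the population: 41/111 = 204/N.
N = (204 × 111) / 41 = 22644 / 41 ≈ 552.3 → 552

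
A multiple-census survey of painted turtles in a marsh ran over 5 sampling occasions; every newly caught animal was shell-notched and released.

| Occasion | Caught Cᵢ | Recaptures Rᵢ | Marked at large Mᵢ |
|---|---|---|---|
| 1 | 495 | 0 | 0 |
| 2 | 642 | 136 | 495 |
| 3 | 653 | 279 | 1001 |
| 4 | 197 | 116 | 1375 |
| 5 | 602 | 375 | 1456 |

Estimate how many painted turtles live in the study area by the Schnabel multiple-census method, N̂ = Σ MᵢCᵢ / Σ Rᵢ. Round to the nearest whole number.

Σ MᵢCᵢ = 0·495 + 495·642 + 1001·653 + 1375·197 + 1456·602 = 0 + 317790 + 653653 + 270875 + 876512 = 2118830
Σ Rᵢ = 0 + 136 + 279 + 116 + 375 = 906
N̂ = 2118830 / 906 ≈ 2338.7 → 2339

N ≈ 2339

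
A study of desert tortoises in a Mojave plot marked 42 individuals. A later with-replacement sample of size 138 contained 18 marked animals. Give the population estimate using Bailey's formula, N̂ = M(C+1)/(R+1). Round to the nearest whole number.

N̂ = 42·(138+1)/(18+1) = 42·139/19 = 5838/19 ≈ 307.3 → 307

N ≈ 307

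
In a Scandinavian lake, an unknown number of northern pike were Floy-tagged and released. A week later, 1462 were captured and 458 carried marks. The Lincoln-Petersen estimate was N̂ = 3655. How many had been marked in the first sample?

From N = M·C/R: M = N·R / C = 3655·458 / 1462 = 1673990 / 1462 = 1145.

M = 1145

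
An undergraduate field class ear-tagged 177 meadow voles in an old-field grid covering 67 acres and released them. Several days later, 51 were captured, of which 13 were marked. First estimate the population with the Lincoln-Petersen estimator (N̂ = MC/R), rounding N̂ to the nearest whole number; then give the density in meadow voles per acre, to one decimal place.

N̂ = 177·51/13 = 9027/13 ≈ 694.4 → 694
Density = N̂ / area = 694 / 67 ≈ 10.36 → 10.4 per acre

density ≈ 10.4 meadow voles per acre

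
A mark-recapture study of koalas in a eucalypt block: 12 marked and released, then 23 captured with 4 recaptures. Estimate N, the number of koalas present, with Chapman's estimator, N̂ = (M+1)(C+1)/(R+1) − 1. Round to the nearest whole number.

N̂ = (12+1)(23+1)/(4+1) − 1 = 13·24/5 − 1
= 312/5 − 1 ≈ 62.4 − 1 ≈ 61.4 → 61

N ≈ 61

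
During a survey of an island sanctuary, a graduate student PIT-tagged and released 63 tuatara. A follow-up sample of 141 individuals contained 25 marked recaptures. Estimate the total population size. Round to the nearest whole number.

N ≈ 355

Lincoln-Petersen assumes M/N = R/C, so N = M·C / R.
N = (63 × 141) / 25 = 8883 / 25 ≈ 355.3 → 355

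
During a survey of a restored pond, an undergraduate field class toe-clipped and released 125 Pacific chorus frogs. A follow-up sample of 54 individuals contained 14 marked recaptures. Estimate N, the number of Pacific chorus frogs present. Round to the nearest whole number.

N ≈ 482

Lincoln-Petersen assumes M/N = R/C, so N = M·C / R.
N = (125 × 54) / 14 = 6750 / 14 ≈ 482.1 → 482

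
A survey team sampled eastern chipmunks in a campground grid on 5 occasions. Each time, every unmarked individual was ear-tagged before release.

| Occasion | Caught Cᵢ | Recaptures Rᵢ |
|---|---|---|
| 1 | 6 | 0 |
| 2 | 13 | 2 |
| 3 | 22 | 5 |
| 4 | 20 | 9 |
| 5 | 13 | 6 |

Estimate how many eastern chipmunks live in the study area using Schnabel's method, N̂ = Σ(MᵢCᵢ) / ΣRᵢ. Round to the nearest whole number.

Marked at large before each occasion: Mᵢ = Σⱼ<ᵢ (Cⱼ − Rⱼ) → M1=0, M2=6, M3=17, M4=34, M5=45
Σ MᵢCᵢ = 0·6 + 6·13 + 17·22 + 34·20 + 45·13 = 0 + 78 + 374 + 680 + 585 = 1717
Σ Rᵢ = 0 + 2 + 5 + 9 + 6 = 22
N̂ = 1717 / 22 ≈ 78.0 → 78

N ≈ 78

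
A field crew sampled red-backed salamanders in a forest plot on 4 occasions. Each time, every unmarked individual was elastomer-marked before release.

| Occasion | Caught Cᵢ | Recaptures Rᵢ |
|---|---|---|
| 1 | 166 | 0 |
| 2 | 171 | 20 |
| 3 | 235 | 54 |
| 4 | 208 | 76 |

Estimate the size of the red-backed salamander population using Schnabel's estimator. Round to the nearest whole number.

N ≈ 1376

Marked at large before each occasion: Mᵢ = Σⱼ<ᵢ (Cⱼ − Rⱼ) → M1=0, M2=166, M3=317, M4=498
Σ MᵢCᵢ = 0·166 + 166·171 + 317·235 + 498·208 = 0 + 28386 + 74495 + 103584 = 206465
Σ Rᵢ = 0 + 20 + 54 + 76 = 150
N̂ = 206465 / 150 ≈ 1376.4 → 1376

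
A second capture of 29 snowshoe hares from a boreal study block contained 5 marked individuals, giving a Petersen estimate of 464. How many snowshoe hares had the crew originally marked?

M = 80

From N = M·C/R: M = N·R / C = 464·5 / 29 = 2320 / 29 = 80.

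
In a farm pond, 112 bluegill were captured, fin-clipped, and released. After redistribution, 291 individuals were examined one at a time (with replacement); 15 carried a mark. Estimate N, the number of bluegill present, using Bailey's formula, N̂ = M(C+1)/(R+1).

N = 2044

N̂ = 112·(291+1)/(15+1) = 112·292/16 = 32704/16 = 2044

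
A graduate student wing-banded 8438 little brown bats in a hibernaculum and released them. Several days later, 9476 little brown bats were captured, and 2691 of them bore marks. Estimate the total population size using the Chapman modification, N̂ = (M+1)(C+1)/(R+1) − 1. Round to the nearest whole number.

N̂ = (8438+1)(9476+1)/(2691+1) − 1 = 8439·9477/2692 − 1
= 79976403/2692 − 1 ≈ 29708.9 − 1 ≈ 29707.9 → 29708

N ≈ 29,708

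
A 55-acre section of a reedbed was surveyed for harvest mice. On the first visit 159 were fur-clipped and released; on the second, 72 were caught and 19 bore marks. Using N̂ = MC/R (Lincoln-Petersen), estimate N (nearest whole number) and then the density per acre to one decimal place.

N̂ = 159·72/19 = 11448/19 ≈ 602.5 → 603
Density = N̂ / area = 603 / 55 ≈ 10.96 → 11.0 per acre

density ≈ 11.0 harvest mice per acre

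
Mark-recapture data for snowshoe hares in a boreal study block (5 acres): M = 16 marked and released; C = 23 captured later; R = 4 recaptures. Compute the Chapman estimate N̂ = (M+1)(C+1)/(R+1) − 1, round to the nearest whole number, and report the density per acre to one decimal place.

N̂ = 17·24/5 − 1 = 408/5 − 1 ≈ 80.6 → 81
Density = N̂ / area = 81 / 5 ≈ 16.20 → 16.2 per acre

density ≈ 16.2 snowshoe hares per acre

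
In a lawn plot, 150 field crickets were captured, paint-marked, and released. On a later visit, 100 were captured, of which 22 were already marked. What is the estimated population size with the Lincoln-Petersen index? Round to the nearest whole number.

N ≈ 682

The marked fraction in the recapture sample should equal the marked fraction in the population: 22/100 = 150/N.
N = (150 × 100) / 22 = 15000 / 22 ≈ 681.8 → 682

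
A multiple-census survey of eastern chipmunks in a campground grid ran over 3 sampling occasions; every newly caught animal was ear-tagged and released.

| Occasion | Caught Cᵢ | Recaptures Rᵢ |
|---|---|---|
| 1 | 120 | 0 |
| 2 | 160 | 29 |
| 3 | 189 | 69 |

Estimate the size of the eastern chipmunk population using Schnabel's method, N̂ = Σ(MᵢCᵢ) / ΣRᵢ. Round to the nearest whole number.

N ≈ 680

Marked at large before each occasion: Mᵢ = Σⱼ<ᵢ (Cⱼ − Rⱼ) → M1=0, M2=120, M3=251
Σ MᵢCᵢ = 0·120 + 120·160 + 251·189 = 0 + 19200 + 47439 = 66639
Σ Rᵢ = 0 + 29 + 69 = 98
N̂ = 66639 / 98 ≈ 680.0 → 680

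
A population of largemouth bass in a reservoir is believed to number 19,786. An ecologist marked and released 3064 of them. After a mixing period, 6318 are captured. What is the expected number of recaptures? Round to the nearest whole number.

Expected recaptures E[R] = M·C / N.
E[R] = 3064 × 6318 / 19786 = 19358352 / 19786 ≈ 978.4 → 978

expected recaptures ≈ 978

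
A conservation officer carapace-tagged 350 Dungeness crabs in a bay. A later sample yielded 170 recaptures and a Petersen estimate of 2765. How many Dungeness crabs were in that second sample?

C = 1343

From N = M·C/R: C = N·R / M = 2765·170 / 350 = 470050 / 350 = 1343.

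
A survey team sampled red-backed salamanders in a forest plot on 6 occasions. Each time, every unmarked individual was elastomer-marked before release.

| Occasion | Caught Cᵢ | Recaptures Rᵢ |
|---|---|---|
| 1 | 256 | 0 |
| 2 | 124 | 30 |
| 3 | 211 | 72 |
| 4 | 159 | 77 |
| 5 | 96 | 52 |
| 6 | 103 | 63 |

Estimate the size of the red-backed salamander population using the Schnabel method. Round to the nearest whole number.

Marked at large before each occasion: Mᵢ = Σⱼ<ᵢ (Cⱼ − Rⱼ) → M1=0, M2=256, M3=350, M4=489, M5=571, M6=615
Σ MᵢCᵢ = 0·256 + 256·124 + 350·211 + 489·159 + 571·96 + 615·103 = 0 + 31744 + 73850 + 77751 + 54816 + 63345 = 301506
Σ Rᵢ = 0 + 30 + 72 + 77 + 52 + 63 = 294
N̂ = 301506 / 294 ≈ 1025.5 → 1026

N ≈ 1026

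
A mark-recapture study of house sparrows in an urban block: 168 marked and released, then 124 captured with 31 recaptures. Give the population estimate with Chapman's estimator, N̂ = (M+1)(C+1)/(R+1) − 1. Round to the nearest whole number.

N ≈ 659

N̂ = (168+1)(124+1)/(31+1) − 1 = 169·125/32 − 1
= 21125/32 − 1 ≈ 660.2 − 1 ≈ 659.2 → 659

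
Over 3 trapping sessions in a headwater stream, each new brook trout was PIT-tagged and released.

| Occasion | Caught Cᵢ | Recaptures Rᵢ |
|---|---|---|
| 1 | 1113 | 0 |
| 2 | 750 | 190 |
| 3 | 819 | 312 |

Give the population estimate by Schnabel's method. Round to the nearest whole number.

N ≈ 4392

Marked at large before each occasion: Mᵢ = Σⱼ<ᵢ (Cⱼ − Rⱼ) → M1=0, M2=1113, M3=1673
Σ MᵢCᵢ = 0·1113 + 1113·750 + 1673·819 = 0 + 834750 + 1370187 = 2204937
Σ Rᵢ = 0 + 190 + 312 = 502
N̂ = 2204937 / 502 ≈ 4392.3 → 4392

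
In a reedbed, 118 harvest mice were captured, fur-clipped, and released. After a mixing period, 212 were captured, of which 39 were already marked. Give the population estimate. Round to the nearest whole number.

N = (118 × 212) / 39 = 25016 / 39 ≈ 641.4 → 641

N ≈ 641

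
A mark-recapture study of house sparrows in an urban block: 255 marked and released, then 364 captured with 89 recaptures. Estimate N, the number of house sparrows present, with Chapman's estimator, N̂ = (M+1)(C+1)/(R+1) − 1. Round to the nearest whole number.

N̂ = (255+1)(364+1)/(89+1) − 1 = 256·365/90 − 1
= 93440/90 − 1 ≈ 1038.2 − 1 ≈ 1037.2 → 1037

N ≈ 1037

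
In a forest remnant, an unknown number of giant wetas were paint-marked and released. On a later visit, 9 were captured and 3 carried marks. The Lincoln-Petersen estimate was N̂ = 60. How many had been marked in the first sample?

From N = M·C/R: M = N·R / C = 60·3 / 9 = 180 / 9 = 20.

M = 20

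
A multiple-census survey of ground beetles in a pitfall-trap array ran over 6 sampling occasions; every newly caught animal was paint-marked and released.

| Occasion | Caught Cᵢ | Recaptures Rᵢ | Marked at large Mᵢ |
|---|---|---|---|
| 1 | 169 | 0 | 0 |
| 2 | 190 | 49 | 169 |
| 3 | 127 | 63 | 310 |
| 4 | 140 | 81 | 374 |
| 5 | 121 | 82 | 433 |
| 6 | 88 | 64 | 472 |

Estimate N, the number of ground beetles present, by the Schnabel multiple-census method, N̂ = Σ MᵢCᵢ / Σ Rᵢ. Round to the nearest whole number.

N ≈ 642

Σ MᵢCᵢ = 0·169 + 169·190 + 310·127 + 374·140 + 433·121 + 472·88 = 0 + 32110 + 39370 + 52360 + 52393 + 41536 = 217769
Σ Rᵢ = 0 + 49 + 63 + 81 + 82 + 64 = 339
N̂ = 217769 / 339 ≈ 642.4 → 642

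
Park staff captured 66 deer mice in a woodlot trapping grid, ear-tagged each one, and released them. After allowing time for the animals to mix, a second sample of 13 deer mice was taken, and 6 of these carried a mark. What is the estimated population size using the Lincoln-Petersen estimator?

N = 143

N = (66 × 13) / 6 = 858 / 6 = 143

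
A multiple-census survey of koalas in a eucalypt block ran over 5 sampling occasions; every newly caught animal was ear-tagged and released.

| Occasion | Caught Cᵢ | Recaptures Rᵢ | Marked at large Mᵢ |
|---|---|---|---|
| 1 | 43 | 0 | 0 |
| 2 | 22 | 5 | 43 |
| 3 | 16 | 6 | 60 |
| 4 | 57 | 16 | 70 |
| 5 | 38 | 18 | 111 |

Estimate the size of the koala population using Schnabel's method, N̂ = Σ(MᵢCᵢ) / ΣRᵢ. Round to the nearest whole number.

N ≈ 225

Σ MᵢCᵢ = 0·43 + 43·22 + 60·16 + 70·57 + 111·38 = 0 + 946 + 960 + 3990 + 4218 = 10114
Σ Rᵢ = 0 + 5 + 6 + 16 + 18 = 45
N̂ = 10114 / 45 ≈ 224.8 → 225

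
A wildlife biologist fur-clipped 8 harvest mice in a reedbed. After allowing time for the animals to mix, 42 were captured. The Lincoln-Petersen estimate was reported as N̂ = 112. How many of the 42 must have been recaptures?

R = 3

From N = M·C/R: R = M·C / N = 8·42 / 112 = 336 / 112 = 3.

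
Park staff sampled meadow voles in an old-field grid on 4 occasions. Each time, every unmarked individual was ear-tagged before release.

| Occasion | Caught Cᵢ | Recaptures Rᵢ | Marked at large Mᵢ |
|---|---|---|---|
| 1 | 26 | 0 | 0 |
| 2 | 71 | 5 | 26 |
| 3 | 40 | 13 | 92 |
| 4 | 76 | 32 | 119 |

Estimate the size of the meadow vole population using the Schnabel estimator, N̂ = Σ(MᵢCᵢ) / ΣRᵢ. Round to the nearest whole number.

Σ MᵢCᵢ = 0·26 + 26·71 + 92·40 + 119·76 = 0 + 1846 + 3680 + 9044 = 14570
Σ Rᵢ = 0 + 5 + 13 + 32 = 50
N̂ = 14570 / 50 ≈ 291.4 → 291

N ≈ 291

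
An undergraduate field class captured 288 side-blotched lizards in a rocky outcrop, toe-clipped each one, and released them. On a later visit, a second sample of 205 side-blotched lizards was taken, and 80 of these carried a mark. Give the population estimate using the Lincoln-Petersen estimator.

N = 738

N = (288 × 205) / 80 = 59040 / 80 = 738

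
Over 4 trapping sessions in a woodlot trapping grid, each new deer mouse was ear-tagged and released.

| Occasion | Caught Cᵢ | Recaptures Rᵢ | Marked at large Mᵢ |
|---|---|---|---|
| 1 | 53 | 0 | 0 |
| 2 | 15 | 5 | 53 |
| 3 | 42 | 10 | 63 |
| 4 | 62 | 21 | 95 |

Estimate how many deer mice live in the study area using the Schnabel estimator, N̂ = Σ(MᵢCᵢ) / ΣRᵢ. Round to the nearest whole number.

Σ MᵢCᵢ = 0·53 + 53·15 + 63·42 + 95·62 = 0 + 795 + 2646 + 5890 = 9331
Σ Rᵢ = 0 + 5 + 10 + 21 = 36
N̂ = 9331 / 36 ≈ 259.2 → 259

N ≈ 259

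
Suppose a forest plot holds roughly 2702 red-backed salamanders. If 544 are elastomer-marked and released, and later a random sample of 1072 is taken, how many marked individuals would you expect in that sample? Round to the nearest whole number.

expected recaptures ≈ 216

Expected recaptures E[R] = M·C / N.
E[R] = 544 × 1072 / 2702 = 583168 / 2702 ≈ 215.8 → 216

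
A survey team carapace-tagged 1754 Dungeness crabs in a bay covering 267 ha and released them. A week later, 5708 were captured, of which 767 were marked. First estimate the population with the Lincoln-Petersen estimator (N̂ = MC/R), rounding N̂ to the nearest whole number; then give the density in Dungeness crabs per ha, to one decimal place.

density ≈ 48.9 Dungeness crabs per ha

N̂ = 1754·5708/767 = 10011832/767 ≈ 13053.2 → 13053
Density = N̂ / area = 13053 / 267 ≈ 48.89 → 48.9 per ha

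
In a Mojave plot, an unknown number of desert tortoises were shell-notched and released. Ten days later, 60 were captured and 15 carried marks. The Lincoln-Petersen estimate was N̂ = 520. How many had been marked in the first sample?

From N = M·C/R: M = N·R / C = 520·15 / 60 = 7800 / 60 = 130.

M = 130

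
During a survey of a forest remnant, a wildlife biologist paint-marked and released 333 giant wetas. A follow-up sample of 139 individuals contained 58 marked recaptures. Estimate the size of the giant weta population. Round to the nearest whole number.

Lincoln-Petersen assumes M/N = R/C, so N = M·C / R.
N = (333 × 139) / 58 = 46287 / 58 ≈ 798.1 → 798

N ≈ 798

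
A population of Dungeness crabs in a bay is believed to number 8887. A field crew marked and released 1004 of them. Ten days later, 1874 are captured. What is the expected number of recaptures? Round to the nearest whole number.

The marked fraction of the population is 1004/8887, so in a sample of 1874 expect C·(M/N) marked.
E[R] = 1004 × 1874 / 8887 = 1881496 / 8887 ≈ 211.7 → 212

expected recaptures ≈ 212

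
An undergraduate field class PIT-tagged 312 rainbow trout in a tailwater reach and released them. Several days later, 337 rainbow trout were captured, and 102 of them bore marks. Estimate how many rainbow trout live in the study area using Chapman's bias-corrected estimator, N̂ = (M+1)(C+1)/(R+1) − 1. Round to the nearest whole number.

N ≈ 1026

N̂ = (312+1)(337+1)/(102+1) − 1 = 313·338/103 − 1
= 105794/103 − 1 ≈ 1027.1 − 1 ≈ 1026.1 → 1026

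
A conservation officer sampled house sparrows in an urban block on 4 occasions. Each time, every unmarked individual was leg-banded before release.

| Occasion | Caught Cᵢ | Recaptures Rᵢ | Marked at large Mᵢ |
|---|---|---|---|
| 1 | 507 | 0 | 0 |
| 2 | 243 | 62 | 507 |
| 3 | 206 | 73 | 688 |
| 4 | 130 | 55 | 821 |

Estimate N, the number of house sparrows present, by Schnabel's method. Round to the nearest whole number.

Σ MᵢCᵢ = 0·507 + 507·243 + 688·206 + 821·130 = 0 + 123201 + 141728 + 106730 = 371659
Σ Rᵢ = 0 + 62 + 73 + 55 = 190
N̂ = 371659 / 190 ≈ 1956.1 → 1956

N ≈ 1956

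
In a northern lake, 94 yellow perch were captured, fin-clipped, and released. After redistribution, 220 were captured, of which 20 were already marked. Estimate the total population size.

Lincoln-Petersen assumes M/N = R/C, so N = M·C / R.
N = (94 × 220) / 20 = 20680 / 20 = 1034

N = 1034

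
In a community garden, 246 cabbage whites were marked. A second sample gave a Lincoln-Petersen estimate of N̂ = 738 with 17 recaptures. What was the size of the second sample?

C = 51

From N = M·C/R: C = N·R / M = 738·17 / 246 = 12546 / 246 = 51.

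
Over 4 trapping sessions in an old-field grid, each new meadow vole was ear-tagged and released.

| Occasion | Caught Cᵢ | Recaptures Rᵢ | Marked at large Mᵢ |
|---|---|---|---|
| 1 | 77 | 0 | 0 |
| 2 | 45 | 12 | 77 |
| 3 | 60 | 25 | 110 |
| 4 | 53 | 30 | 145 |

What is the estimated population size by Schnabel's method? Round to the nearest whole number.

N ≈ 265

Σ MᵢCᵢ = 0·77 + 77·45 + 110·60 + 145·53 = 0 + 3465 + 6600 + 7685 = 17750
Σ Rᵢ = 0 + 12 + 25 + 30 = 67
N̂ = 17750 / 67 ≈ 264.9 → 265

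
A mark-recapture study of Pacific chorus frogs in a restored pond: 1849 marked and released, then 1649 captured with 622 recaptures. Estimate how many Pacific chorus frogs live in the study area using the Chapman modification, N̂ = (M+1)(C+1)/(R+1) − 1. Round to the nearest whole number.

N ≈ 4899

N̂ = (1849+1)(1649+1)/(622+1) − 1 = 1850·1650/623 − 1
= 3052500/623 − 1 ≈ 4899.7 − 1 ≈ 4898.7 → 4899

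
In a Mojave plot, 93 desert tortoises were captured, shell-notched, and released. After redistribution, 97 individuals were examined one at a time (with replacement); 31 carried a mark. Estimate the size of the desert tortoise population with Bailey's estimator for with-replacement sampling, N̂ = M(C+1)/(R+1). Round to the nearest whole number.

N ≈ 285

N̂ = 93·(97+1)/(31+1) = 93·98/32 = 9114/32 ≈ 284.8 → 285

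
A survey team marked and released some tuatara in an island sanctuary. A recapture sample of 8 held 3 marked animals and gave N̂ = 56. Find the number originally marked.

From N = M·C/R: M = N·R / C = 56·3 / 8 = 168 / 8 = 21.

M = 21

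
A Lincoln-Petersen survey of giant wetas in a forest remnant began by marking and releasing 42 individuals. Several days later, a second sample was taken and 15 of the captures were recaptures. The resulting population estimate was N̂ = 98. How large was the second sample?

From N = M·C/R: C = N·R / M = 98·15 / 42 = 1470 / 42 = 35.

C = 35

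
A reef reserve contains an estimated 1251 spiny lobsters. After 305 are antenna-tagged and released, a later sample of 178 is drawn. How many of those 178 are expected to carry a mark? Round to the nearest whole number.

expected recaptures ≈ 43

The marked fraction of the population is 305/1251, so in a sample of 178 expect C·(M/N) marked.
E[R] = 305 × 178 / 1251 = 54290 / 1251 ≈ 43.4 → 43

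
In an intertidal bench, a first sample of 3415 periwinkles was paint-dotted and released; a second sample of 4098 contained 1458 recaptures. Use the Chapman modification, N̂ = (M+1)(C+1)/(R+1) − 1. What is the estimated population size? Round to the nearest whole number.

N ≈ 9596

N̂ = (3415+1)(4098+1)/(1458+1) − 1 = 3416·4099/1459 − 1
= 14002184/1459 − 1 ≈ 9597.1 − 1 ≈ 9596.1 → 9596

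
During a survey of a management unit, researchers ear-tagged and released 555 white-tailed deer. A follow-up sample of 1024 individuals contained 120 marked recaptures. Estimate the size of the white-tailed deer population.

N = 4736

N = (555 × 1024) / 120 = 568320 / 120 = 4736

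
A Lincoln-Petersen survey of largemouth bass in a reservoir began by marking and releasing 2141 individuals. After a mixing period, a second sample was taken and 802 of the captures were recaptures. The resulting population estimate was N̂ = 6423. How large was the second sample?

C = 2406

From N = M·C/R: C = N·R / M = 6423·802 / 2141 = 5151246 / 2141 = 2406.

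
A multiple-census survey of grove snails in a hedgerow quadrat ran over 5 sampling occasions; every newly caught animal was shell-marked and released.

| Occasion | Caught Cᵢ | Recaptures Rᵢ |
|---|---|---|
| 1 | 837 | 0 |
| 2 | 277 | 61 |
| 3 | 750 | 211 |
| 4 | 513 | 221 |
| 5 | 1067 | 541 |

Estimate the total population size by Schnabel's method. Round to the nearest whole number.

Marked at large before each occasion: Mᵢ = Σⱼ<ᵢ (Cⱼ − Rⱼ) → M1=0, M2=837, M3=1053, M4=1592, M5=1884
Σ MᵢCᵢ = 0·837 + 837·277 + 1053·750 + 1592·513 + 1884·1067 = 0 + 231849 + 789750 + 816696 + 2010228 = 3848523
Σ Rᵢ = 0 + 61 + 211 + 221 + 541 = 1034
N̂ = 3848523 / 1034 ≈ 3722.0 → 3722

N ≈ 3722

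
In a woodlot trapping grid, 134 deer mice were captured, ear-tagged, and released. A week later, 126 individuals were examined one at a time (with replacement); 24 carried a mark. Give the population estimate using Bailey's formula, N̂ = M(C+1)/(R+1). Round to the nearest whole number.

N ≈ 681

N̂ = 134·(126+1)/(24+1) = 134·127/25 = 17018/25 ≈ 680.7 → 681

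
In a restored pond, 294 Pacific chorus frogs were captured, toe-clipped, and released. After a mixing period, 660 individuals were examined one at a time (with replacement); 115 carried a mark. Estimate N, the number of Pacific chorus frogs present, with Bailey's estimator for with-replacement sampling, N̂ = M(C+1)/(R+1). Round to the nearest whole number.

N̂ = 294·(660+1)/(115+1) = 294·661/116 = 194334/116 ≈ 1675.3 → 1675

N ≈ 1675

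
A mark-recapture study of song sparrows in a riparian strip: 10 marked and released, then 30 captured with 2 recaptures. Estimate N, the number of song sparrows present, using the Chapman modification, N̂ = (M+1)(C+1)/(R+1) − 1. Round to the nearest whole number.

N ≈ 113

N̂ = (10+1)(30+1)/(2+1) − 1 = 11·31/3 − 1
= 341/3 − 1 ≈ 113.7 − 1 ≈ 112.7 → 113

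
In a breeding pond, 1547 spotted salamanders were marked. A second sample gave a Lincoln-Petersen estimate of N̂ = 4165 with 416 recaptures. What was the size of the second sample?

C = 1120

From N = M·C/R: C = N·R / M = 4165·416 / 1547 = 1732640 / 1547 = 1120.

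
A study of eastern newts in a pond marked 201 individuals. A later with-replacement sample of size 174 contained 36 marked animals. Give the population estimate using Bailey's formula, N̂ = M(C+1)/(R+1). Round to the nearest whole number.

N ≈ 951

N̂ = 201·(174+1)/(36+1) = 201·175/37 = 35175/37 ≈ 950.7 → 951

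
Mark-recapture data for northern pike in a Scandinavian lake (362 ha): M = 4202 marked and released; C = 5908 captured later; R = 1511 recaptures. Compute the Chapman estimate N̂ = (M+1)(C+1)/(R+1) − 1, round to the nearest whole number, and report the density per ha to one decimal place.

density ≈ 45.4 northern pike per ha

N̂ = 4203·5909/1512 − 1 = 24835527/1512 − 1 ≈ 16424.6 → 16425
Density = N̂ / area = 16425 / 362 ≈ 45.37 → 45.4 per ha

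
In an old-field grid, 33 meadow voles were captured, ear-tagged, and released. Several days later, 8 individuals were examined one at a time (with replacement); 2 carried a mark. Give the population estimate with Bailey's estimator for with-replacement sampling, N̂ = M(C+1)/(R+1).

N = 99

N̂ = 33·(8+1)/(2+1) = 33·9/3 = 297/3 = 99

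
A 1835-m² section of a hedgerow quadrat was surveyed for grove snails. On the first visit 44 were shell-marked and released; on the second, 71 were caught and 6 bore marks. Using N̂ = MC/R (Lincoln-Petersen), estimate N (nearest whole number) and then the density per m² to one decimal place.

N̂ = 44·71/6 = 3124/6 ≈ 520.7 → 521
Density = N̂ / area = 521 / 1835 ≈ 0.28 → 0.3 per m²

density ≈ 0.3 grove snails per m²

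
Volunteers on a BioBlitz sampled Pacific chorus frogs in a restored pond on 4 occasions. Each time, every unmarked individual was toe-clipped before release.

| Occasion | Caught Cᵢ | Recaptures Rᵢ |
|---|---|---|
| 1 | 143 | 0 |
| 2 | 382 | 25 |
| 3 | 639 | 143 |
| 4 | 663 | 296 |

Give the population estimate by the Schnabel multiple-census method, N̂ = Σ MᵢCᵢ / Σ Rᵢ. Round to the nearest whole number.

Marked at large before each occasion: Mᵢ = Σⱼ<ᵢ (Cⱼ − Rⱼ) → M1=0, M2=143, M3=500, M4=996
Σ MᵢCᵢ = 0·143 + 143·382 + 500·639 + 996·663 = 0 + 54626 + 319500 + 660348 = 1034474
Σ Rᵢ = 0 + 25 + 143 + 296 = 464
N̂ = 1034474 / 464 ≈ 2229.47 → 2229

N ≈ 2229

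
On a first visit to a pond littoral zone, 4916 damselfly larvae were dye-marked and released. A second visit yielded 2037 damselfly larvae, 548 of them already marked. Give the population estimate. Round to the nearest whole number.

If marked individuals mix randomly, R/C ≈ M/N, giving N ≈ M·C/R.
N = (4916 × 2037) / 548 = 10013892 / 548 ≈ 18273.5 → 18274

N ≈ 18,274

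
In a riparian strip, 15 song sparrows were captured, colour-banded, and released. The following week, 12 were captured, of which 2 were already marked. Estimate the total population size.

N = (15 × 12) / 2 = 180 / 2 = 90

N = 90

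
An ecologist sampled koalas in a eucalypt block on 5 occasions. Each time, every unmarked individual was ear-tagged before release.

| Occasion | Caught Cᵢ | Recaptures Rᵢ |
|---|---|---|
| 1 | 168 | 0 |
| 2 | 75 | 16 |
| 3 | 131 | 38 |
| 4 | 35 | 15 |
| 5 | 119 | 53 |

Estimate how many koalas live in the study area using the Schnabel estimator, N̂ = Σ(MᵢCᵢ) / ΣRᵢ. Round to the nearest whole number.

Marked at large before each occasion: Mᵢ = Σⱼ<ᵢ (Cⱼ − Rⱼ) → M1=0, M2=168, M3=227, M4=320, M5=340
Σ MᵢCᵢ = 0·168 + 168·75 + 227·131 + 320·35 + 340·119 = 0 + 12600 + 29737 + 11200 + 40460 = 93997
Σ Rᵢ = 0 + 16 + 38 + 15 + 53 = 122
N̂ = 93997 / 122 ≈ 770.47 → 770

N ≈ 770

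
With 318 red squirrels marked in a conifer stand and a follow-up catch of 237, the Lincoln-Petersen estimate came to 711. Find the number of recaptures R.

R = 106

From N = M·C/R: R = M·C / N = 318·237 / 711 = 75366 / 711 = 106.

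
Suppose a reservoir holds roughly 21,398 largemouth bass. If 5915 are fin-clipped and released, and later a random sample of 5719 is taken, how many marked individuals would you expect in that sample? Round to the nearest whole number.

Expected recaptures E[R] = M·C / N.
E[R] = 5915 × 5719 / 21398 = 33827885 / 21398 ≈ 1580.9 → 1581

expected recaptures ≈ 1581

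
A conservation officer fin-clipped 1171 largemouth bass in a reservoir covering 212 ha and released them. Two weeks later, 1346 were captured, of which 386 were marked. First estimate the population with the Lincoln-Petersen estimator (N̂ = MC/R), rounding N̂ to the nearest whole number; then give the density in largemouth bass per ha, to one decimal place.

density ≈ 19.3 largemouth bass per ha

N̂ = 1171·1346/386 = 1576166/386 ≈ 4083.3 → 4083
Density = N̂ / area = 4083 / 212 ≈ 19.26 → 19.3 per ha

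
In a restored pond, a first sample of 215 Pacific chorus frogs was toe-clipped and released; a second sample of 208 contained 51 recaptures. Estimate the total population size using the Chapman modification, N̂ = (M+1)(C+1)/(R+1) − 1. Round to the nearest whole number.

N ≈ 867

N̂ = (215+1)(208+1)/(51+1) − 1 = 216·209/52 − 1
= 45144/52 − 1 ≈ 868.2 − 1 ≈ 867.2 → 867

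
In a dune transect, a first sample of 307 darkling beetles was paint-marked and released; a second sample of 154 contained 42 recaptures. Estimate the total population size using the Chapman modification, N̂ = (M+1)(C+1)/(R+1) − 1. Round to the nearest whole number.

N̂ = (307+1)(154+1)/(42+1) − 1 = 308·155/43 − 1
= 47740/43 − 1 ≈ 1110.2 − 1 ≈ 1109.2 → 1109

N ≈ 1109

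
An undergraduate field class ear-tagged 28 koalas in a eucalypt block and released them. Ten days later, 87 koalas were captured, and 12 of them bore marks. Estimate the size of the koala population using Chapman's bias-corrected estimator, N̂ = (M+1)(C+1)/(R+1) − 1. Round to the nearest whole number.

N ≈ 195

N̂ = (28+1)(87+1)/(12+1) − 1 = 29·88/13 − 1
= 2552/13 − 1 ≈ 196.3 − 1 ≈ 195.3 → 195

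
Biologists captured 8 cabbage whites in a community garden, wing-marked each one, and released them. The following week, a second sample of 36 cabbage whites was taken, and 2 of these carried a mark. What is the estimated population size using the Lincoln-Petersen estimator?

Lincoln-Petersen assumes M/N = R/C, so N = M·C / R.
N = (8 × 36) / 2 = 288 / 2 = 144

N = 144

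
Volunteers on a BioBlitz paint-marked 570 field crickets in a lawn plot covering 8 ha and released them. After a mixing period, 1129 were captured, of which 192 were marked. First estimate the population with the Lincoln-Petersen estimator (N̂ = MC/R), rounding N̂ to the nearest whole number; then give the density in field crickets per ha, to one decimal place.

density ≈ 419.0 field crickets per ha

N̂ = 570·1129/192 = 643530/192 ≈ 3351.7 → 3352
Density = N̂ / area = 3352 / 8 = 419.0 per ha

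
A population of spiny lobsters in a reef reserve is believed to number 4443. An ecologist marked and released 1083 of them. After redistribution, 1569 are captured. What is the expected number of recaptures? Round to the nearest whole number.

expected recaptures ≈ 382

Expected recaptures E[R] = M·C / N.
E[R] = 1083 × 1569 / 4443 = 1699227 / 4443 ≈ 382.45 → 382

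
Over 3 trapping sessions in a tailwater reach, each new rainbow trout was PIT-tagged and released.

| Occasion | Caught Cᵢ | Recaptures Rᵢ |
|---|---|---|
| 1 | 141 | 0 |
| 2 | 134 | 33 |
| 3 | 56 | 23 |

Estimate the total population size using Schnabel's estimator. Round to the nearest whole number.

N ≈ 579

Marked at large before each occasion: Mᵢ = Σⱼ<ᵢ (Cⱼ − Rⱼ) → M1=0, M2=141, M3=242
Σ MᵢCᵢ = 0·141 + 141·134 + 242·56 = 0 + 18894 + 13552 = 32446
Σ Rᵢ = 0 + 33 + 23 = 56
N̂ = 32446 / 56 ≈ 579.4 → 579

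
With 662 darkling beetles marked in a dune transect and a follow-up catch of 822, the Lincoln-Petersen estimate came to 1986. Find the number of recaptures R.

R = 274

From N = M·C/R: R = M·C / N = 662·822 / 1986 = 544164 / 1986 = 274.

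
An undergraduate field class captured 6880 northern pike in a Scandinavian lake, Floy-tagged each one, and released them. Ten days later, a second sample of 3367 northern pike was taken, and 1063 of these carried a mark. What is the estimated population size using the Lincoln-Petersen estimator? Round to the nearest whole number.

If marked individuals mix randomly, R/C ≈ M/N, giving N ≈ M·C/R.
N = (6880 × 3367) / 1063 = 23164960 / 1063 ≈ 21792.1 → 21792

N ≈ 21,792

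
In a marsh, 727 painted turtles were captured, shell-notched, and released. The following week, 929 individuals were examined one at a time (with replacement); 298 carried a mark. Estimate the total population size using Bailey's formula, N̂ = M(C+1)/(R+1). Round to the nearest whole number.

N ≈ 2261

N̂ = 727·(929+1)/(298+1) = 727·930/299 = 676110/299 ≈ 2261.2 → 2261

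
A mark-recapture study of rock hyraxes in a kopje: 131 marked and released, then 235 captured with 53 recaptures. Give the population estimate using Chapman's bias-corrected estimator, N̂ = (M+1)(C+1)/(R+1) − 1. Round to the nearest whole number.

N̂ = (131+1)(235+1)/(53+1) − 1 = 132·236/54 − 1
= 31152/54 − 1 ≈ 576.9 − 1 ≈ 575.9 → 576

N ≈ 576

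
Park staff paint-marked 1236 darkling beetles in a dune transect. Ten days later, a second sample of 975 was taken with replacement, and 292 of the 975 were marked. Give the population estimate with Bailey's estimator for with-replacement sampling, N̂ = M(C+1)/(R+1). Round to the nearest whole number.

N ≈ 4117

N̂ = 1236·(975+1)/(292+1) = 1236·976/293 = 1206336/293 ≈ 4117.2 → 4117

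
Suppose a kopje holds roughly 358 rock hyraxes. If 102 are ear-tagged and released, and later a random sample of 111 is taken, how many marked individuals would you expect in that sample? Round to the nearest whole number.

expected recaptures ≈ 32

The marked fraction of the population is 102/358, so in a sample of 111 expect C·(M/N) marked.
E[R] = 102 × 111 / 358 = 11322 / 358 ≈ 31.6 → 32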